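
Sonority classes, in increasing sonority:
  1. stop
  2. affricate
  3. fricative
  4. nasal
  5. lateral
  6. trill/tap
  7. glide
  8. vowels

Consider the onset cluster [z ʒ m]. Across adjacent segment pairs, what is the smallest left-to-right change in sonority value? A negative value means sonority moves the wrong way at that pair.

0

/z/ — fricative, sonority 3.
/ʒ/ — fricative, sonority 3.
/m/ — nasal, sonority 4.
/z/→/ʒ/: change +0.
/ʒ/→/m/: change +1.
Minimum = 0.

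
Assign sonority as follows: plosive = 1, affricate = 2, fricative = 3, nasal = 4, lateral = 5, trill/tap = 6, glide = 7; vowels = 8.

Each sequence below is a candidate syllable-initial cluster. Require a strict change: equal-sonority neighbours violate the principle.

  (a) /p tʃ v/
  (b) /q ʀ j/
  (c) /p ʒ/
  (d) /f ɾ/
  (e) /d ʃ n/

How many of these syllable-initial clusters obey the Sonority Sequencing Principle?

5

(a) 1-2-3 → obeys
(b) 1-6-7 → obeys
(c) 1-3 → obeys
(d) 3-6 → obeys
(e) 1-3-4 → obeys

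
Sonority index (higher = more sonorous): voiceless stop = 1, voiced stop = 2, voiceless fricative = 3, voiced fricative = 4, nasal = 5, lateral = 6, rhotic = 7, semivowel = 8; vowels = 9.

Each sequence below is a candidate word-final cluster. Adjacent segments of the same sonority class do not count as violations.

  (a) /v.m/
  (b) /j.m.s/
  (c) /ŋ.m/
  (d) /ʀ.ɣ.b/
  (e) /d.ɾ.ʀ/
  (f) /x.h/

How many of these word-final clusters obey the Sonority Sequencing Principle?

4

(a) 4-5 → violates
(b) 8-5-3 → obeys
(c) 5-5 → obeys
(d) 7-4-2 → obeys
(e) 2-7-7 → violates
(f) 3-3 → obeys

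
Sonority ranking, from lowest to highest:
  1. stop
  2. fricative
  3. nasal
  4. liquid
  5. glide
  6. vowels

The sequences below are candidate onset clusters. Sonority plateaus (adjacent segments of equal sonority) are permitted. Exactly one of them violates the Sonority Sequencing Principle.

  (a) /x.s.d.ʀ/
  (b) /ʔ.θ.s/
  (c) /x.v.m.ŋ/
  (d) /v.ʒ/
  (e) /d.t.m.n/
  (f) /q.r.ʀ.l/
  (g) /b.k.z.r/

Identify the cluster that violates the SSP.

(a) sonority 2-2-1-4: ill-formed.
(b) sonority 1-2-2: well-formed.
(c) sonority 2-2-3-3: well-formed.
(d) sonority 2-2: well-formed.
(e) sonority 1-1-3-3: well-formed.
(f) sonority 1-4-4-4: well-formed.
(g) sonority 1-1-2-4: well-formed.

a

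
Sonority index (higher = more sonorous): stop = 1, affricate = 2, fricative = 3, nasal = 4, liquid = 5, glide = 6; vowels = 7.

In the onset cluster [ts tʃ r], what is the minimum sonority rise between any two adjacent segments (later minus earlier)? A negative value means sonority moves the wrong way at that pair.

0

/ts/ is an affricate (sonority 2).
/tʃ/ is an affricate (sonority 2).
/r/ is a liquid (sonority 5).
/ts/→/tʃ/: change +0.
/tʃ/→/r/: change +3.
Minimum = 0.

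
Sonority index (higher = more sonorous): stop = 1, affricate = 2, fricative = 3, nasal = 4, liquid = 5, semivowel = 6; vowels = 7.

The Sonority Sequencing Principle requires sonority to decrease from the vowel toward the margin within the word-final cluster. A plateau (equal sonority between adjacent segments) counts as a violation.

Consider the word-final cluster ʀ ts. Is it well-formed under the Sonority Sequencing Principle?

/ʀ/ — liquid, sonority 5.
/ts/ — affricate, sonority 2.
The profile 5-2 strictly falls, so the word-final cluster satisfies the SSP.

yes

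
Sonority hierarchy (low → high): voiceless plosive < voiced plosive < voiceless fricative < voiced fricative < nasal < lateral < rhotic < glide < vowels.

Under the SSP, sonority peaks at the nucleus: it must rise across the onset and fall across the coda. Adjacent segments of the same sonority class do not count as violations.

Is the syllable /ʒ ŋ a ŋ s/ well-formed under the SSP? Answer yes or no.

Onset: /ʒ/ is a voiced fricative (sonority 4), /ŋ/ is a nasal (sonority 5); then the nucleus /a/ (sonority 9).
Onset profile 4-5-9 — rises to the nucleus.
Coda: /ŋ/ is a nasal (sonority 5), /s/ is a voiceless fricative (sonority 3).
Coda profile 9-5-3 — falls from the nucleus.

yes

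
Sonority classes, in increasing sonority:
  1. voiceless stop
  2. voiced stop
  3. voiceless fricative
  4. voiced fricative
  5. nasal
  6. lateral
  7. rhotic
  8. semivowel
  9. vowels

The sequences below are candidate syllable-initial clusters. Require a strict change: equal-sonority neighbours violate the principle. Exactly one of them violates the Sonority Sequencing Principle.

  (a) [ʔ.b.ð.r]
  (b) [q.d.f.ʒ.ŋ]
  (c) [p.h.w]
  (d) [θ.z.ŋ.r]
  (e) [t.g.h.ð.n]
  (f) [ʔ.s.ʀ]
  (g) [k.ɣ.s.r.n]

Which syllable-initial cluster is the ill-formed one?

(a) 1-2-4-7 → obeys
(b) 1-2-3-4-5 → obeys
(c) 1-3-8 → obeys
(d) 3-4-5-7 → obeys
(e) 1-2-3-4-5 → obeys
(f) 1-3-7 → obeys
(g) 1-4-3-7-5 → violates

g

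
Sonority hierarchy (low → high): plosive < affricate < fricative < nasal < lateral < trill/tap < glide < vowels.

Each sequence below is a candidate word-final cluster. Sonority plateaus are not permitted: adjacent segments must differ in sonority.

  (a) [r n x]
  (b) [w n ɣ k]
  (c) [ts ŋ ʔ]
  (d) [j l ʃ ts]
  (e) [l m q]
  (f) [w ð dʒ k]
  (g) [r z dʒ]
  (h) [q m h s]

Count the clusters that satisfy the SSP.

(a) 6-4-3 → obeys
(b) 7-4-3-1 → obeys
(c) 2-4-1 → violates
(d) 7-5-3-2 → obeys
(e) 5-4-1 → obeys
(f) 7-3-2-1 → obeys
(g) 6-3-2 → obeys
(h) 1-4-3-3 → violates

6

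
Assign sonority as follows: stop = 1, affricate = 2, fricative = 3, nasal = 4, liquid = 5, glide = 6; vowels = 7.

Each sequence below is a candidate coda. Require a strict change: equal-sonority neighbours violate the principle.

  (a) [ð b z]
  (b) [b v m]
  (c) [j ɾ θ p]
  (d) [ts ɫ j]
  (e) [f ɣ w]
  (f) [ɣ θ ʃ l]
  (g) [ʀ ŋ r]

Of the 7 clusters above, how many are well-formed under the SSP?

(a) 3-1-3 → violates
(b) 1-3-4 → violates
(c) 6-5-3-1 → obeys
(d) 2-5-6 → violates
(e) 3-3-6 → violates
(f) 3-3-3-5 → violates
(g) 5-4-5 → violates

1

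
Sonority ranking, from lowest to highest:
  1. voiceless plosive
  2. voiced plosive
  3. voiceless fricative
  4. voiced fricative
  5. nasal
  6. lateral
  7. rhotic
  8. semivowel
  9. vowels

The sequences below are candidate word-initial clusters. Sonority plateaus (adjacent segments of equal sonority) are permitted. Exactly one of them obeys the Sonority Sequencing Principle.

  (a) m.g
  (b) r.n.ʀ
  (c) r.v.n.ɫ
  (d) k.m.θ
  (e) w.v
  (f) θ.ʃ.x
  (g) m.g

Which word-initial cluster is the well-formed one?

f

(a) 5-2 → violates
(b) 7-5-7 → violates
(c) 7-4-5-6 → violates
(d) 1-5-3 → violates
(e) 8-4 → violates
(f) 3-3-3 → obeys
(g) 5-2 → violates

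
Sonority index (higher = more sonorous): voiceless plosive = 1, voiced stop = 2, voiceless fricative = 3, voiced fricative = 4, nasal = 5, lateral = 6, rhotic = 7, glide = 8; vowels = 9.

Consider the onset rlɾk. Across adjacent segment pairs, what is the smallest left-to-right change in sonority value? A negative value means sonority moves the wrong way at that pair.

-6

/r/ — rhotic, sonority 7.
/l/ — lateral, sonority 6.
/ɾ/ — rhotic, sonority 7.
/k/ — voiceless plosive, sonority 1.
/r/→/l/: change -1.
/l/→/ɾ/: change +1.
/ɾ/→/k/: change -6.
Minimum = -6.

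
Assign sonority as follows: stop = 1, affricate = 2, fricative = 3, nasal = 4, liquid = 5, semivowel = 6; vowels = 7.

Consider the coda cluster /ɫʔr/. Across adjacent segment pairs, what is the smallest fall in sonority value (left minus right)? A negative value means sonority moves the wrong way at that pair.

/ɫ/ — liquid, sonority 5.
/ʔ/ — stop, sonority 1.
/r/ — liquid, sonority 5.
/ɫ/→/ʔ/: change +4.
/ʔ/→/r/: change -4.
Minimum = -4.

-4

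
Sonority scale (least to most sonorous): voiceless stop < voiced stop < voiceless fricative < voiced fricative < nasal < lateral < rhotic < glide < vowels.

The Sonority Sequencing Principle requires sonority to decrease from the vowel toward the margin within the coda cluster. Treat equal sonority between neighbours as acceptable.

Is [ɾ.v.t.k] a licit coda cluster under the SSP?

/ɾ/: rhotic = 7.
/v/: voiced fricative = 4.
/t/: voiceless stop = 1.
/k/: voiceless stop = 1.
The profile 7-4-1-1 is non-increasing (plateaus allowed), so the coda cluster satisfies the SSP.

yes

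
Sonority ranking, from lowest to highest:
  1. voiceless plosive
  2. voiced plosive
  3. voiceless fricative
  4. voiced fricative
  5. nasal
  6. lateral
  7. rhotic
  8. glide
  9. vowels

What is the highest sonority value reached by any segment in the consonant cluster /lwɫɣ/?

8

/l/ — lateral, sonority 6.
/w/ — glide, sonority 8.
/ɫ/ — lateral, sonority 6.
/ɣ/ — voiced fricative, sonority 4.
The maximum is 8.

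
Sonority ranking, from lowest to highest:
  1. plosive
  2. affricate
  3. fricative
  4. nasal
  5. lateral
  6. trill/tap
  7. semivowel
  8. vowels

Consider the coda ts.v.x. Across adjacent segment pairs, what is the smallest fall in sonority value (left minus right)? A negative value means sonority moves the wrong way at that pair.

/ts/: affricate = 2.
/v/: fricative = 3.
/x/: fricative = 3.
/ts/→/v/: change -1.
/v/→/x/: change +0.
Minimum = -1.

-1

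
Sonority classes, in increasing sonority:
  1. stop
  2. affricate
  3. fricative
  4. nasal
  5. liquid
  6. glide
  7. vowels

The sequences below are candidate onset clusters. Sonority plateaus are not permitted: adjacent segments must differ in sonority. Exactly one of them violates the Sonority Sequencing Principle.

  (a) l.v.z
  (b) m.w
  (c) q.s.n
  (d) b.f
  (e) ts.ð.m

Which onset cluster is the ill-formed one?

a

(a) l.v.z: profile 5-3-3 — violates.
(b) m.w: profile 4-6 — obeys.
(c) q.s.n: profile 1-3-4 — obeys.
(d) b.f: profile 1-3 — obeys.
(e) ts.ð.m: profile 2-3-4 — obeys.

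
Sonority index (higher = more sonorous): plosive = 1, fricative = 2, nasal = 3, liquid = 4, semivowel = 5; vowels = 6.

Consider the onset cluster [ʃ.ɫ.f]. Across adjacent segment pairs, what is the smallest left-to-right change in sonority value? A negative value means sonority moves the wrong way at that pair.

-2

/ʃ/: fricative = 2.
/ɫ/: liquid = 4.
/f/: fricative = 2.
/ʃ/→/ɫ/: change +2.
/ɫ/→/f/: change -2.
Minimum = -2.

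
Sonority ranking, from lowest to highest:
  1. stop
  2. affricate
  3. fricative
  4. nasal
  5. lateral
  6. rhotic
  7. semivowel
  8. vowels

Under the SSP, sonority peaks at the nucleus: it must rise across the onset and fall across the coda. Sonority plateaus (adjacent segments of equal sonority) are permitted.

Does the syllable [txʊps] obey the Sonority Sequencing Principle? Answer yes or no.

Onset: /t/ is a stop (sonority 1), /x/ is a fricative (sonority 3); then the nucleus /ʊ/ (sonority 8).
Onset profile 1-3-8 — rises to the nucleus.
Coda: /p/ is a stop (sonority 1), /s/ is a fricative (sonority 3).
Coda profile 8-1-3 — does not fall throughout.

no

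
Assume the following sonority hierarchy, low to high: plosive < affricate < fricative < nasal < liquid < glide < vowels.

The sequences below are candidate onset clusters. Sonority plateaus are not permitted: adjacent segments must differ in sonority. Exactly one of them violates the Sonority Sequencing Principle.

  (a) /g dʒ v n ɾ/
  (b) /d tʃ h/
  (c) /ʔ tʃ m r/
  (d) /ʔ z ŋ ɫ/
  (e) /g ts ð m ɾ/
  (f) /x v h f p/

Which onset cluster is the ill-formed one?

f

(a) /g dʒ v n ɾ/: profile 1-2-3-4-5 — obeys.
(b) /d tʃ h/: profile 1-2-3 — obeys.
(c) /ʔ tʃ m r/: profile 1-2-4-5 — obeys.
(d) /ʔ z ŋ ɫ/: profile 1-3-4-5 — obeys.
(e) /g ts ð m ɾ/: profile 1-2-3-4-5 — obeys.
(f) /x v h f p/: profile 3-3-3-3-1 — violates.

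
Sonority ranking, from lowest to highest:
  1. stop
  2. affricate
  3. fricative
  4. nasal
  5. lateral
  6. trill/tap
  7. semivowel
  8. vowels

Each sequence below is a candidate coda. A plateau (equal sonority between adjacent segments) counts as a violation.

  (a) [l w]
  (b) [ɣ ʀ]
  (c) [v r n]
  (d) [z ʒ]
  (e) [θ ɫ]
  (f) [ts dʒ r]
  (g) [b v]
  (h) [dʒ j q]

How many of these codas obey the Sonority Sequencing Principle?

(a) 5-7 → violates
(b) 3-6 → violates
(c) 3-6-4 → violates
(d) 3-3 → violates
(e) 3-5 → violates
(f) 2-2-6 → violates
(g) 1-3 → violates
(h) 2-7-1 → violates

0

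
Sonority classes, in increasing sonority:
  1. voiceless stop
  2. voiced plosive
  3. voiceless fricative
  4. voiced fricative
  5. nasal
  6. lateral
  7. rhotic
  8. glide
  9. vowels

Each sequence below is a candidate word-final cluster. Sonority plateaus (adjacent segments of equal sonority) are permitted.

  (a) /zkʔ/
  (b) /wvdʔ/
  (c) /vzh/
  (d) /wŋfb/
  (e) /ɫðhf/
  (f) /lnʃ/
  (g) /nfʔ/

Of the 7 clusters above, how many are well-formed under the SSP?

7

(a) 4-1-1 → obeys
(b) 8-4-2-1 → obeys
(c) 4-4-3 → obeys
(d) 8-5-3-2 → obeys
(e) 6-4-3-3 → obeys
(f) 6-5-3 → obeys
(g) 5-3-1 → obeys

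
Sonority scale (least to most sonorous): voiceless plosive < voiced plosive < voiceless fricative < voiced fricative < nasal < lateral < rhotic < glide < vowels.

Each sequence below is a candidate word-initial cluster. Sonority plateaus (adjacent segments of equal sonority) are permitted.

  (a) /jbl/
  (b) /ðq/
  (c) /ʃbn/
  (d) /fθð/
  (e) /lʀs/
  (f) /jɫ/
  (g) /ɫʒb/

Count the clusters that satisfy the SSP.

(a) 8-2-6 → violates
(b) 4-1 → violates
(c) 3-2-5 → violates
(d) 3-3-4 → obeys
(e) 6-7-3 → violates
(f) 8-6 → violates
(g) 6-4-2 → violates

1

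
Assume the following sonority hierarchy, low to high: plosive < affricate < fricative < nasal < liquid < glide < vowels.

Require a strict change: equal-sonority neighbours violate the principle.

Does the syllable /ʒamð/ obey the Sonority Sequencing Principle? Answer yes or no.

yes

Onset: /ʒ/ is a fricative (sonority 3); then the nucleus /a/ (sonority 7).
Onset profile 3-7 — rises to the nucleus.
Coda: /m/ is a nasal (sonority 4), /ð/ is a fricative (sonority 3).
Coda profile 7-4-3 — falls from the nucleus.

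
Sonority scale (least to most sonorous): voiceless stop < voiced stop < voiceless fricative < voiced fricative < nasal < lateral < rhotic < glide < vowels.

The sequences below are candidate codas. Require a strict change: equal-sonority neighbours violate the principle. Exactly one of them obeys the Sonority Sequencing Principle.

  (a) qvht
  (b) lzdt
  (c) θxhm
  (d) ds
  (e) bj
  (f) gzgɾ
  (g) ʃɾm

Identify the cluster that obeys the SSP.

(a) qvht: profile 1-4-3-1 — violates.
(b) lzdt: profile 6-4-2-1 — obeys.
(c) θxhm: profile 3-3-3-5 — violates.
(d) ds: profile 2-3 — violates.
(e) bj: profile 2-8 — violates.
(f) gzgɾ: profile 2-4-2-7 — violates.
(g) ʃɾm: profile 3-7-5 — violates.

b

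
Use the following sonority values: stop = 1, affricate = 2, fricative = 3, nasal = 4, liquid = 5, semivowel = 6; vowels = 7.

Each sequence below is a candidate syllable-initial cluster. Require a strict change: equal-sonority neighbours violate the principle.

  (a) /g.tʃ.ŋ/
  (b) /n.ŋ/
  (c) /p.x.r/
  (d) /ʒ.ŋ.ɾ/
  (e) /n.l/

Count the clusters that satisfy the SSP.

4

(a) 1-2-4 → obeys
(b) 4-4 → violates
(c) 1-3-5 → obeys
(d) 3-4-5 → obeys
(e) 4-5 → obeys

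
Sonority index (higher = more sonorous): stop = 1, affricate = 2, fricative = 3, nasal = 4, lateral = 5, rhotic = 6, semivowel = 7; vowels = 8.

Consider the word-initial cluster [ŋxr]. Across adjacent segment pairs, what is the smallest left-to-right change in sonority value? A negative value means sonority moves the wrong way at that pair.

/ŋ/ — nasal, sonority 4.
/x/ — fricative, sonority 3.
/r/ — rhotic, sonority 6.
/ŋ/→/x/: change -1.
/x/→/r/: change +3.
Minimum = -1.

-1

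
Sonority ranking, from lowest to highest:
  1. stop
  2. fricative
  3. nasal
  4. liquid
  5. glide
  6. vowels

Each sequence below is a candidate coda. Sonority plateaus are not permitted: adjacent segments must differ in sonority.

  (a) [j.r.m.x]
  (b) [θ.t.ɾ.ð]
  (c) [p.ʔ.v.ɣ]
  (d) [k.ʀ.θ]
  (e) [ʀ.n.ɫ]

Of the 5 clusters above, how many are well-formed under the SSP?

(a) sonority 5-4-3-2: well-formed.
(b) sonority 2-1-4-2: ill-formed.
(c) sonority 1-1-2-2: ill-formed.
(d) sonority 1-4-2: ill-formed.
(e) sonority 4-3-4: ill-formed.

1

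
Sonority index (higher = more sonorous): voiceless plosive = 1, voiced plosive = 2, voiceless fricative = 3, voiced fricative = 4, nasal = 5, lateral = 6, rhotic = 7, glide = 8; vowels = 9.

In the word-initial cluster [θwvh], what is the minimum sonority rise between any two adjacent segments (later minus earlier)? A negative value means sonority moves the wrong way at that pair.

/θ/: voiceless fricative = 3.
/w/: glide = 8.
/v/: voiced fricative = 4.
/h/: voiceless fricative = 3.
/θ/→/w/: change +5.
/w/→/v/: change -4.
/v/→/h/: change -1.
Minimum = -4.

-4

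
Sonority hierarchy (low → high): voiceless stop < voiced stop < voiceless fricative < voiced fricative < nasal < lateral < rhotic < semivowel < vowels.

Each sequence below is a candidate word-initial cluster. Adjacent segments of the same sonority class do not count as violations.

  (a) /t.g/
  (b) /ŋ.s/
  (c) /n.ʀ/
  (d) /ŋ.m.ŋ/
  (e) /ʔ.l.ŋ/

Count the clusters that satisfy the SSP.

3

(a) /t.g/: profile 1-2 — obeys.
(b) /ŋ.s/: profile 5-3 — violates.
(c) /n.ʀ/: profile 5-7 — obeys.
(d) /ŋ.m.ŋ/: profile 5-5-5 — obeys.
(e) /ʔ.l.ŋ/: profile 1-6-5 — violates.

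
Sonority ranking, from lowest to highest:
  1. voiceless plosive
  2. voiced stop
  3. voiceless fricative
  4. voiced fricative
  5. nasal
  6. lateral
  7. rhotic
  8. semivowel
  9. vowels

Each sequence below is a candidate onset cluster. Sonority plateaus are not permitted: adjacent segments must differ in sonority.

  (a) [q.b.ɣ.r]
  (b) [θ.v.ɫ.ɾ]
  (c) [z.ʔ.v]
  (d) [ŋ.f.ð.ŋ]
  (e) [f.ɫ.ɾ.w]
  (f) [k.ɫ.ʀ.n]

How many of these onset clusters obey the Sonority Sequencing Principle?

(a) sonority 1-2-4-7: well-formed.
(b) sonority 3-4-6-7: well-formed.
(c) sonority 4-1-4: ill-formed.
(d) sonority 5-3-4-5: ill-formed.
(e) sonority 3-6-7-8: well-formed.
(f) sonority 1-6-7-5: ill-formed.

3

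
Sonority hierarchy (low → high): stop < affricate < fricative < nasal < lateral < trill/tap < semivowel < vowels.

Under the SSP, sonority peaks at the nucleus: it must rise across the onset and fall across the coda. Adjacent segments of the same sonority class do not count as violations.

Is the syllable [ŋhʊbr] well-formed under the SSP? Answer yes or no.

no

Onset: /ŋ/ is a nasal (sonority 4), /h/ is a fricative (sonority 3); then the nucleus /ʊ/ (sonority 8).
Onset profile 4-3-8 — does not rise throughout.
Coda: /b/ is a stop (sonority 1), /r/ is a trill/tap (sonority 6).
Coda profile 8-1-6 — does not fall throughout.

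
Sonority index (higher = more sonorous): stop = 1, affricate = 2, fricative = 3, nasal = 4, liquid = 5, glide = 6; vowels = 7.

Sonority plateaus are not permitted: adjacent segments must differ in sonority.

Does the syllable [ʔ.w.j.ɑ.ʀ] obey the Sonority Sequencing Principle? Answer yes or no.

Onset: /ʔ/ is a stop (sonority 1), /w/ is a glide (sonority 6), /j/ is a glide (sonority 6); then the nucleus /ɑ/ (sonority 7).
Onset profile 1-6-6-7 — does not strictly rise throughout.
Coda: /ʀ/ is a liquid (sonority 5).
Coda profile 7-5 — falls from the nucleus.

no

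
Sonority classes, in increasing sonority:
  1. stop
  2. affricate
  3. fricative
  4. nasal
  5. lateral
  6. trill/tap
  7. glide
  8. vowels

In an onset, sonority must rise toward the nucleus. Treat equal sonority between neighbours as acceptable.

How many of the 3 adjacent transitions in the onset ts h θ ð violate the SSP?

0

/ts/ — affricate, sonority 2.
/h/ — fricative, sonority 3.
/θ/ — fricative, sonority 3.
/ð/ — fricative, sonority 3.
/ts/→/h/: 2→3 (rises) — ok.
/h/→/θ/: 3→3 (plateau, allowed) — ok.
/θ/→/ð/: 3→3 (plateau, allowed) — ok.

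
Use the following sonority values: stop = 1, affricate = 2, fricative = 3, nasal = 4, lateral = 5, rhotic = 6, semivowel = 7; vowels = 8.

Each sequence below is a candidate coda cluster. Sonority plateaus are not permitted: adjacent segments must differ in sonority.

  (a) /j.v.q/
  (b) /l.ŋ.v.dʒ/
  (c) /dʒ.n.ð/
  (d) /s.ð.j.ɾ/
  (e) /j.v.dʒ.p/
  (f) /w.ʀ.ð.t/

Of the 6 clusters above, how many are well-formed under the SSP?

4

(a) sonority 7-3-1: well-formed.
(b) sonority 5-4-3-2: well-formed.
(c) sonority 2-4-3: ill-formed.
(d) sonority 3-3-7-6: ill-formed.
(e) sonority 7-3-2-1: well-formed.
(f) sonority 7-6-3-1: well-formed.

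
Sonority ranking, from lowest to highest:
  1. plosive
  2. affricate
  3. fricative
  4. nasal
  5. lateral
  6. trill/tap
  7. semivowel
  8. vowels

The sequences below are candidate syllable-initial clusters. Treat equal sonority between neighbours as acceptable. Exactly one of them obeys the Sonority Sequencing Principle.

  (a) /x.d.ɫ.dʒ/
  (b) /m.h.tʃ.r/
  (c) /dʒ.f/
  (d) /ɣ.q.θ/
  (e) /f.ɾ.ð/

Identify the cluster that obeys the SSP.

c

(a) /x.d.ɫ.dʒ/: profile 3-1-5-2 — violates.
(b) /m.h.tʃ.r/: profile 4-3-2-6 — violates.
(c) /dʒ.f/: profile 2-3 — obeys.
(d) /ɣ.q.θ/: profile 3-1-3 — violates.
(e) /f.ɾ.ð/: profile 3-6-3 — violates.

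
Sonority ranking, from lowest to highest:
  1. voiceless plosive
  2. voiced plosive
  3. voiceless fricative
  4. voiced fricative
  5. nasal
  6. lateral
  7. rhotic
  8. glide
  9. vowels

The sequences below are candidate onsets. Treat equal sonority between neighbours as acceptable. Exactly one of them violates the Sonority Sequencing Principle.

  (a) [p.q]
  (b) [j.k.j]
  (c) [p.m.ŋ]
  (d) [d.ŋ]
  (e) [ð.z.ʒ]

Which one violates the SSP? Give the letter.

b

(a) [p.q]: profile 1-1 — obeys.
(b) [j.k.j]: profile 8-1-8 — violates.
(c) [p.m.ŋ]: profile 1-5-5 — obeys.
(d) [d.ŋ]: profile 2-5 — obeys.
(e) [ð.z.ʒ]: profile 4-4-4 — obeys.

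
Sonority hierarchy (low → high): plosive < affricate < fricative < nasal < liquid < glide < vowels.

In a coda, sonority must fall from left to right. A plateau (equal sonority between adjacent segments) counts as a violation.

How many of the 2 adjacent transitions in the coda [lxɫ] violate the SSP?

/l/ is a liquid (sonority 5).
/x/ is a fricative (sonority 3).
/ɫ/ is a liquid (sonority 5).
/l/→/x/: 5→3 (falls) — ok.
/x/→/ɫ/: 3→5 (does not fall) — violation.

1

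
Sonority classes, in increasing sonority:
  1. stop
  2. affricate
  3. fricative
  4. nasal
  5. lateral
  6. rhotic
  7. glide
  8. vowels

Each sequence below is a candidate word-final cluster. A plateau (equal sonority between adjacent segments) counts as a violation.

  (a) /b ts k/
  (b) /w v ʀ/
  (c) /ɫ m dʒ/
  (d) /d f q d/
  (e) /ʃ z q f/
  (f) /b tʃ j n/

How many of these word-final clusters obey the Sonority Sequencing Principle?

(a) 1-2-1 → violates
(b) 7-3-6 → violates
(c) 5-4-2 → obeys
(d) 1-3-1-1 → violates
(e) 3-3-1-3 → violates
(f) 1-2-7-4 → violates

1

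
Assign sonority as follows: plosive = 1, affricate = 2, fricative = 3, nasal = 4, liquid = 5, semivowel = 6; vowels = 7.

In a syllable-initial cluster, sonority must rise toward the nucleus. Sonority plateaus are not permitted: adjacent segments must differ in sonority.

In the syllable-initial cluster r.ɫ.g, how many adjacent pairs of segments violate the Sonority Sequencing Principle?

/r/ — liquid, sonority 5.
/ɫ/ — liquid, sonority 5.
/g/ — plosive, sonority 1.
/r/→/ɫ/: 5→5 (plateau) — violation.
/ɫ/→/g/: 5→1 (does not rise) — violation.

2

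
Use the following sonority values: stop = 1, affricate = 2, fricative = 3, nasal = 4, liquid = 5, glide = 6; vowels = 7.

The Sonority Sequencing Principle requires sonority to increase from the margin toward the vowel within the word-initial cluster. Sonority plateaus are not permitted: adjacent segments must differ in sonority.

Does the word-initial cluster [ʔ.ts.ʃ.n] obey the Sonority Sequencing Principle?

yes

/ʔ/ — stop, sonority 1.
/ts/ — affricate, sonority 2.
/ʃ/ — fricative, sonority 3.
/n/ — nasal, sonority 4.
The profile 1-2-3-4 strictly rises, so the word-initial cluster satisfies the SSP.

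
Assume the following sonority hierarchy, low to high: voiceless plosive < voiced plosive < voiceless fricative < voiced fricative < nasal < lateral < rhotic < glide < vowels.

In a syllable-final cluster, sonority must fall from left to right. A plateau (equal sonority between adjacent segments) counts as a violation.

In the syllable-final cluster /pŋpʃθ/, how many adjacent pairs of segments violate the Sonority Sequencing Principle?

3

/p/: voiceless plosive = 1.
/ŋ/: nasal = 5.
/p/: voiceless plosive = 1.
/ʃ/: voiceless fricative = 3.
/θ/: voiceless fricative = 3.
/p/→/ŋ/: 1→5 (does not fall) — violation.
/ŋ/→/p/: 5→1 (falls) — ok.
/p/→/ʃ/: 1→3 (does not fall) — violation.
/ʃ/→/θ/: 3→3 (plateau) — violation.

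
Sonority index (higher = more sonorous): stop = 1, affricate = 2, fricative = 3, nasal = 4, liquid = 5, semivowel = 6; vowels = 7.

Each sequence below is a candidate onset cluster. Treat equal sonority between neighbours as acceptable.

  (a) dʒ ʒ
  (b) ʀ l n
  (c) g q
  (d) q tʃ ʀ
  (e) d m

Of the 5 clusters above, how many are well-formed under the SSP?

4

(a) dʒ ʒ: profile 2-3 — obeys.
(b) ʀ l n: profile 5-5-4 — violates.
(c) g q: profile 1-1 — obeys.
(d) q tʃ ʀ: profile 1-2-5 — obeys.
(e) d m: profile 1-4 — obeys.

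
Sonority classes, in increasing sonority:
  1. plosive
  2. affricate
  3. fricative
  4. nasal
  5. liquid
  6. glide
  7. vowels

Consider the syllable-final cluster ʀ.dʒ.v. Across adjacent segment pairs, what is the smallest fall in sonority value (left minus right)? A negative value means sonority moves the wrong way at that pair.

-1

/ʀ/ is a liquid (sonority 5).
/dʒ/ is an affricate (sonority 2).
/v/ is a fricative (sonority 3).
/ʀ/→/dʒ/: change +3.
/dʒ/→/v/: change -1.
Minimum = -1.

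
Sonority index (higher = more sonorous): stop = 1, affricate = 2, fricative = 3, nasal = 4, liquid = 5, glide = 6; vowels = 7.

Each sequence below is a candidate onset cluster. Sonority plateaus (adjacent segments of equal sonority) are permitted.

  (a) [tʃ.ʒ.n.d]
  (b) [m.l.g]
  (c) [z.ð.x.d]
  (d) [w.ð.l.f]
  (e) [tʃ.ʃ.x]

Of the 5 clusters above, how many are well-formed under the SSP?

1

(a) [tʃ.ʒ.n.d]: profile 2-3-4-1 — violates.
(b) [m.l.g]: profile 4-5-1 — violates.
(c) [z.ð.x.d]: profile 3-3-3-1 — violates.
(d) [w.ð.l.f]: profile 6-3-5-3 — violates.
(e) [tʃ.ʃ.x]: profile 2-3-3 — obeys.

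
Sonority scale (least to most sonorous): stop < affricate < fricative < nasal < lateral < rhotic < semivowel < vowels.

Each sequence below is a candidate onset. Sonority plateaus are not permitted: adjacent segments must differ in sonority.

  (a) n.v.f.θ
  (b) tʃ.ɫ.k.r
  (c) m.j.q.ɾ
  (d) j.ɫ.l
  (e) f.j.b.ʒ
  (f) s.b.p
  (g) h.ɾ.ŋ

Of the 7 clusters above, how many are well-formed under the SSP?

0

(a) sonority 4-3-3-3: ill-formed.
(b) sonority 2-5-1-6: ill-formed.
(c) sonority 4-7-1-6: ill-formed.
(d) sonority 7-5-5: ill-formed.
(e) sonority 3-7-1-3: ill-formed.
(f) sonority 3-1-1: ill-formed.
(g) sonority 3-6-4: ill-formed.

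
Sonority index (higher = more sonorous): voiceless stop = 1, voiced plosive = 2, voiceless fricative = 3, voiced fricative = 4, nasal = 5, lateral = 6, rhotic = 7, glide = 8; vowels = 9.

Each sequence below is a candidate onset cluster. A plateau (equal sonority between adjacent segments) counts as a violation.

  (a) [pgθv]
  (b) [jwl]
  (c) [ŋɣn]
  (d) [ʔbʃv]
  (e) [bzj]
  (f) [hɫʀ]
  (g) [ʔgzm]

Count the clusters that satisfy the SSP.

5

(a) sonority 1-2-3-4: well-formed.
(b) sonority 8-8-6: ill-formed.
(c) sonority 5-4-5: ill-formed.
(d) sonority 1-2-3-4: well-formed.
(e) sonority 2-4-8: well-formed.
(f) sonority 3-6-7: well-formed.
(g) sonority 1-2-4-5: well-formed.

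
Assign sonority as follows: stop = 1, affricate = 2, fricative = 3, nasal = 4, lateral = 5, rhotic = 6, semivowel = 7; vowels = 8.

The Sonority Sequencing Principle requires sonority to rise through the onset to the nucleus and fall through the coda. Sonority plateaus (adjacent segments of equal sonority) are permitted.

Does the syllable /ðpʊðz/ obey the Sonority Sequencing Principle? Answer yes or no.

Onset: /ð/ is a fricative (sonority 3), /p/ is a stop (sonority 1); then the nucleus /ʊ/ (sonority 8).
Onset profile 3-1-8 — does not rise throughout.
Coda: /ð/ is a fricative (sonority 3), /z/ is a fricative (sonority 3).
Coda profile 8-3-3 — falls from the nucleus.

no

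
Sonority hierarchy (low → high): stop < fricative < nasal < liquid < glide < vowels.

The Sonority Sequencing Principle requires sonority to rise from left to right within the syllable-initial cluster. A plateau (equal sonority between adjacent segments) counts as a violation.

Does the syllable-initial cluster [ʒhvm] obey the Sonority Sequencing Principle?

/ʒ/: fricative = 2.
/h/: fricative = 2.
/v/: fricative = 2.
/m/: nasal = 3.
The profile is 2-2-2-3. Between /ʒ/ (2) and /h/ (2) sonority does not rise, so the cluster violates the SSP.

no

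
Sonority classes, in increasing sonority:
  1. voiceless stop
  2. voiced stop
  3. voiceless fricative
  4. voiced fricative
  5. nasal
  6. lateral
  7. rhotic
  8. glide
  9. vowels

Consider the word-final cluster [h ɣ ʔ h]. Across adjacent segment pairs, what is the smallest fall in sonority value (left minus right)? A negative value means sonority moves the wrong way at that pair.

/h/ is a voiceless fricative (sonority 3).
/ɣ/ is a voiced fricative (sonority 4).
/ʔ/ is a voiceless stop (sonority 1).
/h/ is a voiceless fricative (sonority 3).
/h/→/ɣ/: change -1.
/ɣ/→/ʔ/: change +3.
/ʔ/→/h/: change -2.
Minimum = -2.

-2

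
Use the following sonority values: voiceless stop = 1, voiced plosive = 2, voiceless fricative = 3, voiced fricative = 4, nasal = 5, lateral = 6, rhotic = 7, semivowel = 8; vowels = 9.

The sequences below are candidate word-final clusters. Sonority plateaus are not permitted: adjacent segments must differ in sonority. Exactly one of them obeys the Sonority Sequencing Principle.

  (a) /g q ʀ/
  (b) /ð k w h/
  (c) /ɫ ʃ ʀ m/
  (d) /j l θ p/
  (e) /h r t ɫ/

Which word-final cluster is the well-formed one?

d

(a) sonority 2-1-7: ill-formed.
(b) sonority 4-1-8-3: ill-formed.
(c) sonority 6-3-7-5: ill-formed.
(d) sonority 8-6-3-1: well-formed.
(e) sonority 3-7-1-6: ill-formed.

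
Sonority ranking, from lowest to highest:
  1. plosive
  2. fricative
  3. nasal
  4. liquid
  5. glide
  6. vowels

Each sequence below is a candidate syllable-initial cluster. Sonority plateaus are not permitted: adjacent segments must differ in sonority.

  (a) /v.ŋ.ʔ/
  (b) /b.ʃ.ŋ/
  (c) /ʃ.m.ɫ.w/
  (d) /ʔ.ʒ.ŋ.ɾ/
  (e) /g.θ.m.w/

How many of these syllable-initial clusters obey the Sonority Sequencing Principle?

(a) 2-3-1 → violates
(b) 1-2-3 → obeys
(c) 2-3-4-5 → obeys
(d) 1-2-3-4 → obeys
(e) 1-2-3-5 → obeys

4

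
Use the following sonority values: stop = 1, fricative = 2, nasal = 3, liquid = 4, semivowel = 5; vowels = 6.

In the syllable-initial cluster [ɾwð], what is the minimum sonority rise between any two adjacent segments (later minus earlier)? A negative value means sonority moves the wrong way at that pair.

-3

/ɾ/: liquid = 4.
/w/: semivowel = 5.
/ð/: fricative = 2.
/ɾ/→/w/: change +1.
/w/→/ð/: change -3.
Minimum = -3.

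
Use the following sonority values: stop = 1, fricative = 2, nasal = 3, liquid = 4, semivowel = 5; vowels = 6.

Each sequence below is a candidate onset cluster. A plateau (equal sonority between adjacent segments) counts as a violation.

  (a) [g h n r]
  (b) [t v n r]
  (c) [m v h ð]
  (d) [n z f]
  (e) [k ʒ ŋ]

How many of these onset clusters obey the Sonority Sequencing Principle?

3

(a) 1-2-3-4 → obeys
(b) 1-2-3-4 → obeys
(c) 3-2-2-2 → violates
(d) 3-2-2 → violates
(e) 1-2-3 → obeys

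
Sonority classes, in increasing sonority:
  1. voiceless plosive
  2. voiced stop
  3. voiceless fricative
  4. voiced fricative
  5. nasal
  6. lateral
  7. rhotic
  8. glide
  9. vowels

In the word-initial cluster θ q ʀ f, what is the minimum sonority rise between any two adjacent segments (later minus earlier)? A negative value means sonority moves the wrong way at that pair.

-4

/θ/ is a voiceless fricative (sonority 3).
/q/ is a voiceless plosive (sonority 1).
/ʀ/ is a rhotic (sonority 7).
/f/ is a voiceless fricative (sonority 3).
/θ/→/q/: change -2.
/q/→/ʀ/: change +6.
/ʀ/→/f/: change -4.
Minimum = -4.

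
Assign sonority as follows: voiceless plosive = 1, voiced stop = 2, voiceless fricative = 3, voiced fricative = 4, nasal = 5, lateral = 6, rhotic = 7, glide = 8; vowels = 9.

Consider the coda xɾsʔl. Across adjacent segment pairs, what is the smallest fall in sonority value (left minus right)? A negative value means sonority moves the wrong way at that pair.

/x/ is a voiceless fricative (sonority 3).
/ɾ/ is a rhotic (sonority 7).
/s/ is a voiceless fricative (sonority 3).
/ʔ/ is a voiceless plosive (sonority 1).
/l/ is a lateral (sonority 6).
/x/→/ɾ/: change -4.
/ɾ/→/s/: change +4.
/s/→/ʔ/: change +2.
/ʔ/→/l/: change -5.
Minimum = -5.

-5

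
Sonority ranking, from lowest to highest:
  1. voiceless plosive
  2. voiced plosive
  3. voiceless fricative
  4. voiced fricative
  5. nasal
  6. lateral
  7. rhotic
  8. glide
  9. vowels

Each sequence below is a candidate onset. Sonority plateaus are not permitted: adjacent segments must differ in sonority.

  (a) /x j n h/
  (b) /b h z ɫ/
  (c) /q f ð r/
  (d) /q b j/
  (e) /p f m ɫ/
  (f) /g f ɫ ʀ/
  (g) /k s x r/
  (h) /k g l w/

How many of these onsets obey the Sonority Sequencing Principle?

(a) 3-8-5-3 → violates
(b) 2-3-4-6 → obeys
(c) 1-3-4-7 → obeys
(d) 1-2-8 → obeys
(e) 1-3-5-6 → obeys
(f) 2-3-6-7 → obeys
(g) 1-3-3-7 → violates
(h) 1-2-6-8 → obeys

6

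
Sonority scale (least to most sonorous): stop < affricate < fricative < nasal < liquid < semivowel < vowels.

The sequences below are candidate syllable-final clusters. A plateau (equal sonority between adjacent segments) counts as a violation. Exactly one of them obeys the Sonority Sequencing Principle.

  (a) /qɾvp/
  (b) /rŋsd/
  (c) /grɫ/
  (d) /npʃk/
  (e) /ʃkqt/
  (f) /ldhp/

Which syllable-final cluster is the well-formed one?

(a) sonority 1-5-3-1: ill-formed.
(b) sonority 5-4-3-1: well-formed.
(c) sonority 1-5-5: ill-formed.
(d) sonority 4-1-3-1: ill-formed.
(e) sonority 3-1-1-1: ill-formed.
(f) sonority 5-1-3-1: ill-formed.

b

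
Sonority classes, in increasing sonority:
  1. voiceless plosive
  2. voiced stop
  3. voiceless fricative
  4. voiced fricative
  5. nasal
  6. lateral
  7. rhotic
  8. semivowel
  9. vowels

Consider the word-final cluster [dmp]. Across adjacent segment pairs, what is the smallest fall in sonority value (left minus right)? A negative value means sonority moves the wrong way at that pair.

/d/ — voiced stop, sonority 2.
/m/ — nasal, sonority 5.
/p/ — voiceless plosive, sonority 1.
/d/→/m/: change -3.
/m/→/p/: change +4.
Minimum = -3.

-3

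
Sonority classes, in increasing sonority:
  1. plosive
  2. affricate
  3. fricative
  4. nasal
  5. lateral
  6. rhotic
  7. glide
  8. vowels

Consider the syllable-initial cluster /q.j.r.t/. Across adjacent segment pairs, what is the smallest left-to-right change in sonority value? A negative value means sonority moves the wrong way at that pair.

/q/ is a plosive (sonority 1).
/j/ is a glide (sonority 7).
/r/ is a rhotic (sonority 6).
/t/ is a plosive (sonority 1).
/q/→/j/: change +6.
/j/→/r/: change -1.
/r/→/t/: change -5.
Minimum = -5.

-5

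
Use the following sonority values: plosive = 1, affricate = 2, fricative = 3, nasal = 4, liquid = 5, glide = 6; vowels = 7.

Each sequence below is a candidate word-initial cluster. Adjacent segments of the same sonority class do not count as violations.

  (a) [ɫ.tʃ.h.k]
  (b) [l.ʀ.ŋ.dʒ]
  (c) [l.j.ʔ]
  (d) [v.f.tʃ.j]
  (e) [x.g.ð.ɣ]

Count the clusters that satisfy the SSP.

(a) [ɫ.tʃ.h.k]: profile 5-2-3-1 — violates.
(b) [l.ʀ.ŋ.dʒ]: profile 5-5-4-2 — violates.
(c) [l.j.ʔ]: profile 5-6-1 — violates.
(d) [v.f.tʃ.j]: profile 3-3-2-6 — violates.
(e) [x.g.ð.ɣ]: profile 3-1-3-3 — violates.

0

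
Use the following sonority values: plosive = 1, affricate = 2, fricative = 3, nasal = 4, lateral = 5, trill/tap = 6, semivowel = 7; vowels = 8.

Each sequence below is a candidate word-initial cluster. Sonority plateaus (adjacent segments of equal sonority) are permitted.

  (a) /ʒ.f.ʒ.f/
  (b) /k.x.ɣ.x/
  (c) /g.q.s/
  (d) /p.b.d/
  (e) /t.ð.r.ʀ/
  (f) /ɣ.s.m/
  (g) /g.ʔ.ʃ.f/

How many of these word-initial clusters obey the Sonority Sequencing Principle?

(a) 3-3-3-3 → obeys
(b) 1-3-3-3 → obeys
(c) 1-1-3 → obeys
(d) 1-1-1 → obeys
(e) 1-3-6-6 → obeys
(f) 3-3-4 → obeys
(g) 1-1-3-3 → obeys

7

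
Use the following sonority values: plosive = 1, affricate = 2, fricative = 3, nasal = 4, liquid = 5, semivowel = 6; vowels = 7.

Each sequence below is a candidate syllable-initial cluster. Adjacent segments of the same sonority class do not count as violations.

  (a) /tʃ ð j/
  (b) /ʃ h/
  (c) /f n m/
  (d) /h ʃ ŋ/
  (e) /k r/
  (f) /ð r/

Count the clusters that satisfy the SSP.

(a) /tʃ ð j/: profile 2-3-6 — obeys.
(b) /ʃ h/: profile 3-3 — obeys.
(c) /f n m/: profile 3-4-4 — obeys.
(d) /h ʃ ŋ/: profile 3-3-4 — obeys.
(e) /k r/: profile 1-5 — obeys.
(f) /ð r/: profile 3-5 — obeys.

6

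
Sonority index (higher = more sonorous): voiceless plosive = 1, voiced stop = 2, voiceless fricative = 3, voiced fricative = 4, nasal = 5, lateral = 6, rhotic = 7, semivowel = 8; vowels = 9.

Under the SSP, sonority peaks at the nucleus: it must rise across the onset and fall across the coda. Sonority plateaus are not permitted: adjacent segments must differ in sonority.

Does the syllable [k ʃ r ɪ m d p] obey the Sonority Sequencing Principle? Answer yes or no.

Onset: /k/ is a voiceless plosive (sonority 1), /ʃ/ is a voiceless fricative (sonority 3), /r/ is a rhotic (sonority 7); then the nucleus /ɪ/ (sonority 9).
Onset profile 1-3-7-9 — rises to the nucleus.
Coda: /m/ is a nasal (sonority 5), /d/ is a voiced stop (sonority 2), /p/ is a voiceless plosive (sonority 1).
Coda profile 9-5-2-1 — falls from the nucleus.

yes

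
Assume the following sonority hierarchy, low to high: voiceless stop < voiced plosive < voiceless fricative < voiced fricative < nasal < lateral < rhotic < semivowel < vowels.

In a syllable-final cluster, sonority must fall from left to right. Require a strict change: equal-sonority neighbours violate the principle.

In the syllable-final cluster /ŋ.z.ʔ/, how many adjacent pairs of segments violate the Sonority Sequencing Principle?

/ŋ/: nasal = 5.
/z/: voiced fricative = 4.
/ʔ/: voiceless stop = 1.
/ŋ/→/z/: 5→4 (falls) — ok.
/z/→/ʔ/: 4→1 (falls) — ok.

0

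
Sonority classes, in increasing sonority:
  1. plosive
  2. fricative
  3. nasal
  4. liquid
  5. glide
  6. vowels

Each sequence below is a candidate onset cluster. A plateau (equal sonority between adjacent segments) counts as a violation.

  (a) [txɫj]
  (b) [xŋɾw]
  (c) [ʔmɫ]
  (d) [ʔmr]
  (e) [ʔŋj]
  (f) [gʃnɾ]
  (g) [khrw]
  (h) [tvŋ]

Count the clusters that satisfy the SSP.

(a) sonority 1-2-4-5: well-formed.
(b) sonority 2-3-4-5: well-formed.
(c) sonority 1-3-4: well-formed.
(d) sonority 1-3-4: well-formed.
(e) sonority 1-3-5: well-formed.
(f) sonority 1-2-3-4: well-formed.
(g) sonority 1-2-4-5: well-formed.
(h) sonority 1-2-3: well-formed.

8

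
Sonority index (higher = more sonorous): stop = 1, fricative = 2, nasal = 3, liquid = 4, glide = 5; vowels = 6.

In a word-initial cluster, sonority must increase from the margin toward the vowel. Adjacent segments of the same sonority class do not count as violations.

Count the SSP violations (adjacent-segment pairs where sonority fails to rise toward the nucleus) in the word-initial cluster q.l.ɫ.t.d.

1

/q/: stop = 1.
/l/: liquid = 4.
/ɫ/: liquid = 4.
/t/: stop = 1.
/d/: stop = 1.
/q/→/l/: 1→4 (rises) — ok.
/l/→/ɫ/: 4→4 (plateau, allowed) — ok.
/ɫ/→/t/: 4→1 (does not rise) — violation.
/t/→/d/: 1→1 (plateau, allowed) — ok.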